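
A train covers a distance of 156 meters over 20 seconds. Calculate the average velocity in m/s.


Given: distance d = 156 m, time t = 20 s
Using v = d / t
v = 156 / 20
v = 39/5 m/s

39/5 m/s


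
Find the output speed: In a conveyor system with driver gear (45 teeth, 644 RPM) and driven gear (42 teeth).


Given: N1 = 45 teeth, w1 = 644 RPM, N2 = 42 teeth
Using N1*w1 = N2*w2
w2 = N1*w1 / N2
w2 = 45*644 / 42
w2 = 28980 / 42
w2 = 690 RPM

690 RPM


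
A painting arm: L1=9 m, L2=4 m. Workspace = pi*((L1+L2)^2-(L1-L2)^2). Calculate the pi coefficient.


Given: L1 = 9, L2 = 4
(L1+L2)^2 = (13)^2 = 169
(L1-L2)^2 = (5)^2 = 25
Difference = 169 - 25 = 144
This equals 4*L1*L2 = 4*9*4 = 144
Workspace area = 144*pi

144


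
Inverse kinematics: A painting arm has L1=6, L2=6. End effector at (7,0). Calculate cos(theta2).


Given: L1 = 6, L2 = 6, target (x, y) = (7, 0)
Using cos(theta2) = (x^2 + y^2 - L1^2 - L2^2) / (2*L1*L2)
x^2 + y^2 = 7^2 + 0 = 49
L1^2 + L2^2 = 36 + 36 = 72
Numerator = 49 - 72 = -23
Denominator = 2*6*6 = 72
cos(theta2) = -23/72 = -23/72

-23/72


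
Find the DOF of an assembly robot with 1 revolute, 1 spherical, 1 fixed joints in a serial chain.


Given: serial robot with 1 revolute, 1 spherical, 1 fixed joints
DOF contribution per joint type: revolute=1, prismatic=1, spherical=3, fixed=0
DOF = 1*1 + 1*3 + 1*0
DOF = 4

4


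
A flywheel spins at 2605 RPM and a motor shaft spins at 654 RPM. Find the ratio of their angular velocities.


Given: RPM_A = 2605, RPM_B = 654
omega = 2*pi*RPM/60, so omega_A/omega_B = RPM_A / RPM_B
omega_A/omega_B = 2605 / 654
omega_A/omega_B = 2605/654

2605/654


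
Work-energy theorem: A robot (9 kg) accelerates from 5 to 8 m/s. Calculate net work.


Given: m = 9 kg, v0 = 5 m/s, v = 8 m/s
Using W = (1/2)*m*(v^2 - v0^2)
v^2 = 8^2 = 64
v0^2 = 5^2 = 25
v^2 - v0^2 = 64 - 25 = 39
W = (1/2)*9*39 = 351/2 J

351/2 J


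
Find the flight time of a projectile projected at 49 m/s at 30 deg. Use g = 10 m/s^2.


Given: v0 = 49 m/s, theta = 30 deg, g = 10 m/s^2
sin(30) = 1/2
Using T = 2*v0*sin(theta) / g
T = 2*49*1/2 / 10
T = 49 / 10
T = 49/10 s

49/10 s


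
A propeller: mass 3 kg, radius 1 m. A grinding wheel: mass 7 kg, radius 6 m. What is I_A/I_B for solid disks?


Given: M1=3 kg, R1=1 m, M2=7 kg, R2=6 m
For a disk: I = (1/2)*M*R^2, so I_A/I_B = (M1*R1^2)/(M2*R2^2)
M1*R1^2 = 3*1 = 3
M2*R2^2 = 7*36 = 252
I_A/I_B = 3/252 = 1/84

1/84


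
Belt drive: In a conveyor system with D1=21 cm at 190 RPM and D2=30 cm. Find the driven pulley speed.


Given: D1 = 21 cm, w1 = 190 RPM, D2 = 30 cm
Using D1*w1 = D2*w2
w2 = D1*w1 / D2
w2 = 21*190 / 30
w2 = 3990 / 30
w2 = 133 RPM

133 RPM


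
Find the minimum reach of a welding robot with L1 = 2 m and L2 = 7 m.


Given: L1 = 2 m, L2 = 7 m
For a 2-link planar arm, min reach = |L1 - L2| (second link folded back)
Min reach = |2 - 7|
Min reach = 5 m

5 m


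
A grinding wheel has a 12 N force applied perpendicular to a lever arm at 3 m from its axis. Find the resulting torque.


Given: F = 12 N, r = 3 m, angle = 90 deg (perpendicular)
Using tau = F * r * sin(90)
sin(90) = 1
tau = 12 * 3 * 1
tau = 36 Nm

36 Nm


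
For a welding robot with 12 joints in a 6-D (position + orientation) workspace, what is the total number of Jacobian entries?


Given: task space dimension = 6, joints = 12
Jacobian is a 6 x 12 matrix
Total entries = rows * columns
Total = 6 * 12
Total = 72

72


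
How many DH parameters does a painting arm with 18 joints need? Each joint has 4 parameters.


Given: 18 joints, 4 DH parameters per joint (d, theta, a, alpha)
Total DH parameters = number_of_joints * 4
Total = 18 * 4
Total = 72

72


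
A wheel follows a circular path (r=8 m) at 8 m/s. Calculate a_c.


Given: v = 8 m/s, r = 8 m
Using a_c = v^2 / r
a_c = 8^2 / 8
a_c = 64 / 8
a_c = 8 m/s^2

8 m/s^2


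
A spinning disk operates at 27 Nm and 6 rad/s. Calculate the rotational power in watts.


Given: tau = 27 Nm, omega = 6 rad/s
Using P = tau * omega
P = 27 * 6
P = 162 W

162 W


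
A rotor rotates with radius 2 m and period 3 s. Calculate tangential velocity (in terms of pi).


Given: radius r = 2 m, period T = 3 s
Using v = 2*pi*r / T
v = 2*pi*2 / 3
v = 4*pi / 3
v = 4/3*pi m/s

4/3*pi m/s


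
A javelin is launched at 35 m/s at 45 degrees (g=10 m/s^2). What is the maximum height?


Given: v0 = 35 m/s, theta = 45 deg, g = 10 m/s^2
sin^2(45) = 1/2
Using H = v0^2 * sin^2(theta) / (2*g)
H = 35^2 * 1/2 / (2*10)
H = 1225 * 1/2 / 20
H = 1225/2 / 20
H = 245/8 m

245/8 m


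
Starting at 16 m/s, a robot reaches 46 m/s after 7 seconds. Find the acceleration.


Given: initial velocity v0 = 16 m/s, final velocity v = 46 m/s, time t = 7 s
Using a = (v - v0) / t
a = (46 - 16) / 7
a = 30 / 7
a = 30/7 m/s^2

30/7 m/s^2


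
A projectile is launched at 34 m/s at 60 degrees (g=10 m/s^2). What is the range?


Given: v0 = 34 m/s, theta = 60 deg, g = 10 m/s^2
sin(2*60) = sin(120) = sqrt(3)/2
Using R = v0^2 * sin(2*theta) / g
R = 34^2 * (sqrt(3)/2) / 10
R = 1156 * sqrt(3) / 20
R = 289/5*sqrt(3) m

289/5*sqrt(3) m


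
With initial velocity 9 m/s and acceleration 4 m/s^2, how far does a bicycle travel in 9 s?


Given: v0 = 9 m/s, a = 4 m/s^2, t = 9 s
Using s = v0*t + (1/2)*a*t^2
s = 9*9 + (1/2)*4*9^2
s = 81 + (1/2)*324
s = 81 + 162
s = 243

243 m


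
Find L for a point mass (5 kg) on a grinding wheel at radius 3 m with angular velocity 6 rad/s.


Given: m = 5 kg, r = 3 m, omega = 6 rad/s
For a point mass: I = m*r^2
I = 5*3^2 = 5*9 = 45
L = I*omega = 45*6
L = 270 kg*m^2/s

270 kg*m^2/s


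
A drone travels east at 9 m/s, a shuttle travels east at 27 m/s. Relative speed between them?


Given: v_A = 9 m/s east, v_B = 27 m/s east
Both move in the same direction; relative speed = |v_A - v_B|
|9 - 27| = |-18|
= 18 m/s

18 m/s


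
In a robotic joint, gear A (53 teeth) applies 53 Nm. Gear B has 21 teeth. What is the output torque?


Given: N1 = 53, N2 = 21, T1 = 53 Nm
Using T2/T1 = N2/N1
T2 = T1 * N2 / N1
T2 = 53 * 21 / 53
T2 = 1113 / 53
T2 = 21 Nm

21 Nm


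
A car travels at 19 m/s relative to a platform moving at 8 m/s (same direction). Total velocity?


Given: object velocity = 19 m/s, platform velocity = 8 m/s (same direction)
Using classical velocity addition: v_total = v_object + v_platform
v_total = 19 + 8
v_total = 27 m/s

27 m/s


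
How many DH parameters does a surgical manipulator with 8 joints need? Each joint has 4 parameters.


Given: 8 joints, 4 DH parameters per joint (d, theta, a, alpha)
Total DH parameters = number_of_joints * 4
Total = 8 * 4
Total = 32

32


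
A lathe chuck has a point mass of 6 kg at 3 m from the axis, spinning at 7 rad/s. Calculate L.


Given: m = 6 kg, r = 3 m, omega = 7 rad/s
For a point mass: I = m*r^2
I = 6*3^2 = 6*9 = 54
L = I*omega = 54*7
L = 378 kg*m^2/s

378 kg*m^2/s


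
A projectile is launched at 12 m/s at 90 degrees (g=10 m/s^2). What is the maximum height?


Given: v0 = 12 m/s, theta = 90 deg, g = 10 m/s^2
sin^2(90) = 1
Using H = v0^2 * sin^2(theta) / (2*g)
H = 12^2 * 1 / (2*10)
H = 144 * 1 / 20
H = 144 / 20
H = 36/5 m

36/5 m


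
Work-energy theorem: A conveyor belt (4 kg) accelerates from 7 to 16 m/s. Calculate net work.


Given: m = 4 kg, v0 = 7 m/s, v = 16 m/s
Using W = (1/2)*m*(v^2 - v0^2)
v^2 = 16^2 = 256
v0^2 = 7^2 = 49
v^2 - v0^2 = 256 - 49 = 207
W = (1/2)*4*207 = 414 J

414 J


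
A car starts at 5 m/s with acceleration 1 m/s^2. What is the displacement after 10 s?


Given: v0 = 5 m/s, a = 1 m/s^2, t = 10 s
Using s = v0*t + (1/2)*a*t^2
s = 5*10 + (1/2)*1*10^2
s = 50 + (1/2)*100
s = 50 + 50
s = 100

100 m


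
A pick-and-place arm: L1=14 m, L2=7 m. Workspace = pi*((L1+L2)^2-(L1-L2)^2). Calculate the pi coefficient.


Given: L1 = 14, L2 = 7
(L1+L2)^2 = (21)^2 = 441
(L1-L2)^2 = (7)^2 = 49
Difference = 441 - 49 = 392
This equals 4*L1*L2 = 4*14*7 = 392
Workspace area = 392*pi

392


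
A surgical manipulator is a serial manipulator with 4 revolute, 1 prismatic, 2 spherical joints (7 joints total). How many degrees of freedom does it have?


Given: serial robot with 4 revolute, 1 prismatic, 2 spherical joints
DOF contribution per joint type: revolute=1, prismatic=1, spherical=3, fixed=0
DOF = 4*1 + 1*1 + 2*3
DOF = 11

11


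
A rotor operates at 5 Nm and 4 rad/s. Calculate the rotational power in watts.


Given: tau = 5 Nm, omega = 4 rad/s
Using P = tau * omega
P = 5 * 4
P = 20 W

20 W


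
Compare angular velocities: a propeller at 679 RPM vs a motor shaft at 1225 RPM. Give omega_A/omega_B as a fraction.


Given: RPM_A = 679, RPM_B = 1225
omega = 2*pi*RPM/60, so omega_A/omega_B = RPM_A / RPM_B
omega_A/omega_B = 679 / 1225
omega_A/omega_B = 97/175

97/175


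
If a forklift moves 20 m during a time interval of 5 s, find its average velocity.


Given: distance d = 20 m, time t = 5 s
Using v = d / t
v = 20 / 5
v = 4 m/s

4 m/s


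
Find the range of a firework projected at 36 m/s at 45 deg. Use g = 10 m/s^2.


Given: v0 = 36 m/s, theta = 45 deg, g = 10 m/s^2
sin(2*45) = sin(90) = 1
Using R = v0^2 * sin(2*theta) / g
R = 36^2 * 1 / 10
R = 1296 / 10
R = 648/5 m

648/5 m


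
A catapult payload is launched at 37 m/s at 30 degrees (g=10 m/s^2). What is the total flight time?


Given: v0 = 37 m/s, theta = 30 deg, g = 10 m/s^2
sin(30) = 1/2
Using T = 2*v0*sin(theta) / g
T = 2*37*1/2 / 10
T = 37 / 10
T = 37/10 s

37/10 s


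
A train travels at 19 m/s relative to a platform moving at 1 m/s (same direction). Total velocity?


Given: object velocity = 19 m/s, platform velocity = 1 m/s (same direction)
Using classical velocity addition: v_total = v_object + v_platform
v_total = 19 + 1
v_total = 20 m/s

20 m/s


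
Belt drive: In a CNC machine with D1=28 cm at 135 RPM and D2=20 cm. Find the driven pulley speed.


Given: D1 = 28 cm, w1 = 135 RPM, D2 = 20 cm
Using D1*w1 = D2*w2
w2 = D1*w1 / D2
w2 = 28*135 / 20
w2 = 3780 / 20
w2 = 189 RPM

189 RPM


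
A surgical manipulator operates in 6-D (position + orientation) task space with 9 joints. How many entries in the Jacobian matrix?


Given: task space dimension = 6, joints = 9
Jacobian is a 6 x 9 matrix
Total entries = rows * columns
Total = 6 * 9
Total = 54

54


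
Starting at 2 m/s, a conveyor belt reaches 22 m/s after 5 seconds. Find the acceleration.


Given: initial velocity v0 = 2 m/s, final velocity v = 22 m/s, time t = 5 s
Using a = (v - v0) / t
a = (22 - 2) / 5
a = 20 / 5
a = 4 m/s^2

4 m/s^2


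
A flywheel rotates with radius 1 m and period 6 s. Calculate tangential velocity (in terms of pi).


Given: radius r = 1 m, period T = 6 s
Using v = 2*pi*r / T
v = 2*pi*1 / 6
v = 2*pi / 6
v = 1/3*pi m/s

1/3*pi m/s


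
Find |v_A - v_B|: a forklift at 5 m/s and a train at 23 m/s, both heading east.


Given: v_A = 5 m/s east, v_B = 23 m/s east
Both move in the same direction; relative speed = |v_A - v_B|
|5 - 23| = |-18|
= 18 m/s

18 m/s


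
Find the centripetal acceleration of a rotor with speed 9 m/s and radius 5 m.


Given: v = 9 m/s, r = 5 m
Using a_c = v^2 / r
a_c = 9^2 / 5
a_c = 81 / 5
a_c = 81/5 m/s^2

81/5 m/s^2


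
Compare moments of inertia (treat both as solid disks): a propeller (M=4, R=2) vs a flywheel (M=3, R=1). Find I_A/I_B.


Given: M1=4 kg, R1=2 m, M2=3 kg, R2=1 m
For a disk: I = (1/2)*M*R^2, so I_A/I_B = (M1*R1^2)/(M2*R2^2)
M1*R1^2 = 4*4 = 16
M2*R2^2 = 3*1 = 3
I_A/I_B = 16/3 = 16/3

16/3


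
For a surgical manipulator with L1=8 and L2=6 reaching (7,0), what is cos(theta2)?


Given: L1 = 8, L2 = 6, target (x, y) = (7, 0)
Using cos(theta2) = (x^2 + y^2 - L1^2 - L2^2) / (2*L1*L2)
x^2 + y^2 = 7^2 + 0 = 49
L1^2 + L2^2 = 64 + 36 = 100
Numerator = 49 - 100 = -51
Denominator = 2*8*6 = 96
cos(theta2) = -51/96 = -17/32

-17/32


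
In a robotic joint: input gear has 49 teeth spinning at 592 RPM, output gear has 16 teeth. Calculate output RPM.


Given: N1 = 49 teeth, w1 = 592 RPM, N2 = 16 teeth
Using N1*w1 = N2*w2
w2 = N1*w1 / N2
w2 = 49*592 / 16
w2 = 29008 / 16
w2 = 1813 RPM

1813 RPM


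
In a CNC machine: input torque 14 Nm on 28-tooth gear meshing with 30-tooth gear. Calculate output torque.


Given: N1 = 28, N2 = 30, T1 = 14 Nm
Using T2/T1 = N2/N1
T2 = T1 * N2 / N1
T2 = 14 * 30 / 28
T2 = 420 / 28
T2 = 15 Nm

15 Nm


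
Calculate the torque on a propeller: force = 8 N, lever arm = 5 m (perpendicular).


Given: F = 8 N, r = 5 m, angle = 90 deg (perpendicular)
Using tau = F * r * sin(90)
sin(90) = 1
tau = 8 * 5 * 1
tau = 40 Nm

40 Nm


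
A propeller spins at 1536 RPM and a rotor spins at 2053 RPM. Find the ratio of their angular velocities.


Given: RPM_A = 1536, RPM_B = 2053
omega = 2*pi*RPM/60, so omega_A/omega_B = RPM_A / RPM_B
omega_A/omega_B = 1536 / 2053
omega_A/omega_B = 1536/2053

1536/2053


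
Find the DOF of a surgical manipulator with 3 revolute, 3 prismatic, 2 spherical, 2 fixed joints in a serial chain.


Given: serial robot with 3 revolute, 3 prismatic, 2 spherical, 2 fixed joints
DOF contribution per joint type: revolute=1, prismatic=1, spherical=3, fixed=0
DOF = 3*1 + 3*1 + 2*3 + 2*0
DOF = 12

12


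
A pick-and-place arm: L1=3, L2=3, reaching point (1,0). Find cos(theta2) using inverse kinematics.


Given: L1 = 3, L2 = 3, target (x, y) = (1, 0)
Using cos(theta2) = (x^2 + y^2 - L1^2 - L2^2) / (2*L1*L2)
x^2 + y^2 = 1^2 + 0 = 1
L1^2 + L2^2 = 9 + 9 = 18
Numerator = 1 - 18 = -17
Denominator = 2*3*3 = 18
cos(theta2) = -17/18 = -17/18

-17/18


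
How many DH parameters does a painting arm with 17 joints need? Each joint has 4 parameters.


Given: 17 joints, 4 DH parameters per joint (d, theta, a, alpha)
Total DH parameters = number_of_joints * 4
Total = 17 * 4
Total = 68

68


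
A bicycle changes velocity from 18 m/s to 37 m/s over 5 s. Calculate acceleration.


Given: initial velocity v0 = 18 m/s, final velocity v = 37 m/s, time t = 5 s
Using a = (v - v0) / t
a = (37 - 18) / 5
a = 19 / 5
a = 19/5 m/s^2

19/5 m/s^2


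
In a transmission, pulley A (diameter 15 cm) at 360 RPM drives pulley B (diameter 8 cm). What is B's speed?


Given: D1 = 15 cm, w1 = 360 RPM, D2 = 8 cm
Using D1*w1 = D2*w2
w2 = D1*w1 / D2
w2 = 15*360 / 8
w2 = 5400 / 8
w2 = 675 RPM

675 RPM


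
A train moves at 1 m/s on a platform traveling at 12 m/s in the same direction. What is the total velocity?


Given: object velocity = 1 m/s, platform velocity = 12 m/s (same direction)
Using classical velocity addition: v_total = v_object + v_platform
v_total = 1 + 12
v_total = 13 m/s

13 m/s


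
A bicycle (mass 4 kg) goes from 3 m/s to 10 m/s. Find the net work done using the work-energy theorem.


Given: m = 4 kg, v0 = 3 m/s, v = 10 m/s
Using W = (1/2)*m*(v^2 - v0^2)
v^2 = 10^2 = 100
v0^2 = 3^2 = 9
v^2 - v0^2 = 100 - 9 = 91
W = (1/2)*4*91 = 182 J

182 J


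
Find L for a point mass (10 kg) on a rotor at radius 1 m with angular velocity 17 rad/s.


Given: m = 10 kg, r = 1 m, omega = 17 rad/s
For a point mass: I = m*r^2
I = 10*1^2 = 10*1 = 10
L = I*omega = 10*17
L = 170 kg*m^2/s

170 kg*m^2/s


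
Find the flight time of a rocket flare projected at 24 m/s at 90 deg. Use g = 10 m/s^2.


Given: v0 = 24 m/s, theta = 90 deg, g = 10 m/s^2
sin(90) = 1
Using T = 2*v0*sin(theta) / g
T = 2*24*1 / 10
T = 48 / 10
T = 24/5 s

24/5 s


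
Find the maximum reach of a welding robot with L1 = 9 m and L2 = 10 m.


Given: L1 = 9 m, L2 = 10 m
For a 2-link planar arm, max reach = L1 + L2 (fully extended)
Max reach = 9 + 10
Max reach = 19 m

19 m


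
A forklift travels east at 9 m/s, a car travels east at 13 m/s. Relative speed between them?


Given: v_A = 9 m/s east, v_B = 13 m/s east
Both move in the same direction; relative speed = |v_A - v_B|
|9 - 13| = |-4|
= 4 m/s

4 m/s


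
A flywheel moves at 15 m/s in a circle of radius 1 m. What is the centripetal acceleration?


Given: v = 15 m/s, r = 1 m
Using a_c = v^2 / r
a_c = 15^2 / 1
a_c = 225 / 1
a_c = 225 m/s^2

225 m/s^2


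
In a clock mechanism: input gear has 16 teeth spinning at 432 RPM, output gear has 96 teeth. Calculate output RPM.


Given: N1 = 16 teeth, w1 = 432 RPM, N2 = 96 teeth
Using N1*w1 = N2*w2
w2 = N1*w1 / N2
w2 = 16*432 / 96
w2 = 6912 / 96
w2 = 72 RPM

72 RPM


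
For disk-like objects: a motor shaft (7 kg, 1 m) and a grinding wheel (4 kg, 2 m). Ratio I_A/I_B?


Given: M1=7 kg, R1=1 m, M2=4 kg, R2=2 m
For a disk: I = (1/2)*M*R^2, so I_A/I_B = (M1*R1^2)/(M2*R2^2)
M1*R1^2 = 7*1 = 7
M2*R2^2 = 4*4 = 16
I_A/I_B = 7/16 = 7/16

7/16


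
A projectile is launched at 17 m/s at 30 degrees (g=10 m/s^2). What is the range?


Given: v0 = 17 m/s, theta = 30 deg, g = 10 m/s^2
sin(2*30) = sin(60) = sqrt(3)/2
Using R = v0^2 * sin(2*theta) / g
R = 17^2 * (sqrt(3)/2) / 10
R = 289 * sqrt(3) / 20
R = 289/20*sqrt(3) m

289/20*sqrt(3) m


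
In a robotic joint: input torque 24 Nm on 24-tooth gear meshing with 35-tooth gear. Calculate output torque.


Given: N1 = 24, N2 = 35, T1 = 24 Nm
Using T2/T1 = N2/N1
T2 = T1 * N2 / N1
T2 = 24 * 35 / 24
T2 = 840 / 24
T2 = 35 Nm

35 Nm


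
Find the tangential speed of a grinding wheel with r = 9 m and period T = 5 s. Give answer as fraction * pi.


Given: radius r = 9 m, period T = 5 s
Using v = 2*pi*r / T
v = 2*pi*9 / 5
v = 18*pi / 5
v = 18/5*pi m/s

18/5*pi m/s


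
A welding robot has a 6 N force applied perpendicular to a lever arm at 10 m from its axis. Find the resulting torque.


Given: F = 6 N, r = 10 m, angle = 90 deg (perpendicular)
Using tau = F * r * sin(90)
sin(90) = 1
tau = 6 * 10 * 1
tau = 60 Nm

60 Nm


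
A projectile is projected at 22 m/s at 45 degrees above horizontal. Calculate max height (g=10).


Given: v0 = 22 m/s, theta = 45 deg, g = 10 m/s^2
sin^2(45) = 1/2
Using H = v0^2 * sin^2(theta) / (2*g)
H = 22^2 * 1/2 / (2*10)
H = 484 * 1/2 / 20
H = 242 / 20
H = 121/10 m

121/10 m


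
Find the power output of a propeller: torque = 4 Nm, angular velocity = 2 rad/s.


Given: tau = 4 Nm, omega = 2 rad/s
Using P = tau * omega
P = 4 * 2
P = 8 W

8 W


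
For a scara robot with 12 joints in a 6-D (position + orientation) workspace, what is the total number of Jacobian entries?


Given: task space dimension = 6, joints = 12
Jacobian is a 6 x 12 matrix
Total entries = rows * columns
Total = 6 * 12
Total = 72

72


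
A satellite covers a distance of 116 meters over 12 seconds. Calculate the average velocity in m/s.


Given: distance d = 116 m, time t = 12 s
Using v = d / t
v = 116 / 12
v = 29/3 m/s

29/3 m/s


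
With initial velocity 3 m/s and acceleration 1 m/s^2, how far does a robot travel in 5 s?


Given: v0 = 3 m/s, a = 1 m/s^2, t = 5 s
Using s = v0*t + (1/2)*a*t^2
s = 3*5 + (1/2)*1*5^2
s = 15 + (1/2)*25
s = 15 + 25/2
s = 55/2

55/2 m


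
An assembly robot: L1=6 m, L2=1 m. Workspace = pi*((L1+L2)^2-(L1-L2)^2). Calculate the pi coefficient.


Given: L1 = 6, L2 = 1
(L1+L2)^2 = (7)^2 = 49
(L1-L2)^2 = (5)^2 = 25
Difference = 49 - 25 = 24
This equals 4*L1*L2 = 4*6*1 = 24
Workspace area = 24*pi

24


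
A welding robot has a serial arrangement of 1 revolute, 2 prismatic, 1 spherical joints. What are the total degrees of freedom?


Given: serial robot with 1 revolute, 2 prismatic, 1 spherical joints
DOF contribution per joint type: revolute=1, prismatic=1, spherical=3, fixed=0
DOF = 1*1 + 2*1 + 1*3
DOF = 6

6


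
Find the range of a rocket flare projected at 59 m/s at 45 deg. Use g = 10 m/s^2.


Given: v0 = 59 m/s, theta = 45 deg, g = 10 m/s^2
sin(2*45) = sin(90) = 1
Using R = v0^2 * sin(2*theta) / g
R = 59^2 * 1 / 10
R = 3481 / 10
R = 3481/10 m

3481/10 m


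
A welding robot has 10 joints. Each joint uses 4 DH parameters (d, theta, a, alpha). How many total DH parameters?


Given: 10 joints, 4 DH parameters per joint (d, theta, a, alpha)
Total DH parameters = number_of_joints * 4
Total = 10 * 4
Total = 40

40


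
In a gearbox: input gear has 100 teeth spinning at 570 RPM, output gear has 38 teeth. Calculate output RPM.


Given: N1 = 100 teeth, w1 = 570 RPM, N2 = 38 teeth
Using N1*w1 = N2*w2
w2 = N1*w1 / N2
w2 = 100*570 / 38
w2 = 57000 / 38
w2 = 1500 RPM

1500 RPM


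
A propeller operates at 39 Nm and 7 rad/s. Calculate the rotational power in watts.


Given: tau = 39 Nm, omega = 7 rad/s
Using P = tau * omega
P = 39 * 7
P = 273 W

273 W


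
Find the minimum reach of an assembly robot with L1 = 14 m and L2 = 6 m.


Given: L1 = 14 m, L2 = 6 m
For a 2-link planar arm, min reach = |L1 - L2| (second link folded back)
Min reach = |14 - 6|
Min reach = 8 m

8 m


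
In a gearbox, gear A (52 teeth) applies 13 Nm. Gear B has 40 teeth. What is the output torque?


Given: N1 = 52, N2 = 40, T1 = 13 Nm
Using T2/T1 = N2/N1
T2 = T1 * N2 / N1
T2 = 13 * 40 / 52
T2 = 520 / 52
T2 = 10 Nm

10 Nm


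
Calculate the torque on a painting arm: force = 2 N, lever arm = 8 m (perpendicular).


Given: F = 2 N, r = 8 m, angle = 90 deg (perpendicular)
Using tau = F * r * sin(90)
sin(90) = 1
tau = 2 * 8 * 1
tau = 16 Nm

16 Nm


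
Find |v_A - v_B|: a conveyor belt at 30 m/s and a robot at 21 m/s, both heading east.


Given: v_A = 30 m/s east, v_B = 21 m/s east
Both move in the same direction; relative speed = |v_A - v_B|
|30 - 21| = |9|
= 9 m/s

9 m/s


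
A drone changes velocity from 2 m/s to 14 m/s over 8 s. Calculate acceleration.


Given: initial velocity v0 = 2 m/s, final velocity v = 14 m/s, time t = 8 s
Using a = (v - v0) / t
a = (14 - 2) / 8
a = 12 / 8
a = 3/2 m/s^2

3/2 m/s^2


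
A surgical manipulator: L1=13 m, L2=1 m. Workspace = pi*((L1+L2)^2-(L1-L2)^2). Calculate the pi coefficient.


Given: L1 = 13, L2 = 1
(L1+L2)^2 = (14)^2 = 196
(L1-L2)^2 = (12)^2 = 144
Difference = 196 - 144 = 52
This equals 4*L1*L2 = 4*13*1 = 52
Workspace area = 52*pi

52


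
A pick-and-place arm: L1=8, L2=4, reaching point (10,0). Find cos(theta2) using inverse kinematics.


Given: L1 = 8, L2 = 4, target (x, y) = (10, 0)
Using cos(theta2) = (x^2 + y^2 - L1^2 - L2^2) / (2*L1*L2)
x^2 + y^2 = 10^2 + 0 = 100
L1^2 + L2^2 = 64 + 16 = 80
Numerator = 100 - 80 = 20
Denominator = 2*8*4 = 64
cos(theta2) = 20/64 = 5/16

5/16


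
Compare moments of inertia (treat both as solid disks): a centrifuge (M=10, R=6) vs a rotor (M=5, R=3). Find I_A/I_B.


Given: M1=10 kg, R1=6 m, M2=5 kg, R2=3 m
For a disk: I = (1/2)*M*R^2, so I_A/I_B = (M1*R1^2)/(M2*R2^2)
M1*R1^2 = 10*36 = 360
M2*R2^2 = 5*9 = 45
I_A/I_B = 360/45 = 8

8


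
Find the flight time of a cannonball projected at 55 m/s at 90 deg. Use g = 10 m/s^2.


Given: v0 = 55 m/s, theta = 90 deg, g = 10 m/s^2
sin(90) = 1
Using T = 2*v0*sin(theta) / g
T = 2*55*1 / 10
T = 110 / 10
T = 11 s

11 s


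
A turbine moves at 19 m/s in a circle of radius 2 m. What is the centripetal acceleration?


Given: v = 19 m/s, r = 2 m
Using a_c = v^2 / r
a_c = 19^2 / 2
a_c = 361 / 2
a_c = 361/2 m/s^2

361/2 m/s^2


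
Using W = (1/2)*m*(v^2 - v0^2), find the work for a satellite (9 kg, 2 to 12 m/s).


Given: m = 9 kg, v0 = 2 m/s, v = 12 m/s
Using W = (1/2)*m*(v^2 - v0^2)
v^2 = 12^2 = 144
v0^2 = 2^2 = 4
v^2 - v0^2 = 144 - 4 = 140
W = (1/2)*9*140 = 630 J

630 J


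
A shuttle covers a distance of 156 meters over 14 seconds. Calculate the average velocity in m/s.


Given: distance d = 156 m, time t = 14 s
Using v = d / t
v = 156 / 14
v = 78/7 m/s

78/7 m/s


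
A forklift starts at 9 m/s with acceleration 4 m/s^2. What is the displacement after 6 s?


Given: v0 = 9 m/s, a = 4 m/s^2, t = 6 s
Using s = v0*t + (1/2)*a*t^2
s = 9*6 + (1/2)*4*6^2
s = 54 + (1/2)*144
s = 54 + 72
s = 126

126 m


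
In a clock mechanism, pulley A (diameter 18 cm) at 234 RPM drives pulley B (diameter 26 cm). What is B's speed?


Given: D1 = 18 cm, w1 = 234 RPM, D2 = 26 cm
Using D1*w1 = D2*w2
w2 = D1*w1 / D2
w2 = 18*234 / 26
w2 = 4212 / 26
w2 = 162 RPM

162 RPM


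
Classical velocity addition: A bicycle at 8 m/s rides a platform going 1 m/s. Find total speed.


Given: object velocity = 8 m/s, platform velocity = 1 m/s (same direction)
Using classical velocity addition: v_total = v_object + v_platform
v_total = 8 + 1
v_total = 9 m/s

9 m/s


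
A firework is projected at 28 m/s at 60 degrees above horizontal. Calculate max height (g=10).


Given: v0 = 28 m/s, theta = 60 deg, g = 10 m/s^2
sin^2(60) = 3/4
Using H = v0^2 * sin^2(theta) / (2*g)
H = 28^2 * 3/4 / (2*10)
H = 784 * 3/4 / 20
H = 588 / 20
H = 147/5 m

147/5 m


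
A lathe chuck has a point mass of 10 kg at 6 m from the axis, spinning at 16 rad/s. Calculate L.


Given: m = 10 kg, r = 6 m, omega = 16 rad/s
For a point mass: I = m*r^2
I = 10*6^2 = 10*36 = 360
L = I*omega = 360*16
L = 5760 kg*m^2/s

5760 kg*m^2/s


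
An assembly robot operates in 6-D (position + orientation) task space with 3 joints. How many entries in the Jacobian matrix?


Given: task space dimension = 6, joints = 3
Jacobian is a 6 x 3 matrix
Total entries = rows * columns
Total = 6 * 3
Total = 18

18


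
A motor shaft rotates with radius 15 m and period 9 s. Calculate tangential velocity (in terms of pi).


Given: radius r = 15 m, period T = 9 s
Using v = 2*pi*r / T
v = 2*pi*15 / 9
v = 30*pi / 9
v = 10/3*pi m/s

10/3*pi m/s


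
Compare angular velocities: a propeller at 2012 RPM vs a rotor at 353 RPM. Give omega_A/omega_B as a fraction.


Given: RPM_A = 2012, RPM_B = 353
omega = 2*pi*RPM/60, so omega_A/omega_B = RPM_A / RPM_B
omega_A/omega_B = 2012 / 353
omega_A/omega_B = 2012/353

2012/353


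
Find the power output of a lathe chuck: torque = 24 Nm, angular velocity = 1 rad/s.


Given: tau = 24 Nm, omega = 1 rad/s
Using P = tau * omega
P = 24 * 1
P = 24 W

24 W


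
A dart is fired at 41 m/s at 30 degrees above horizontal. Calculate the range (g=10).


Given: v0 = 41 m/s, theta = 30 deg, g = 10 m/s^2
sin(2*30) = sin(60) = sqrt(3)/2
Using R = v0^2 * sin(2*theta) / g
R = 41^2 * (sqrt(3)/2) / 10
R = 1681 * sqrt(3) / 20
R = 1681/20*sqrt(3) m

1681/20*sqrt(3) m


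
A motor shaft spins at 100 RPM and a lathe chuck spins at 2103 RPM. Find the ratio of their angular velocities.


Given: RPM_A = 100, RPM_B = 2103
omega = 2*pi*RPM/60, so omega_A/omega_B = RPM_A / RPM_B
omega_A/omega_B = 100 / 2103
omega_A/omega_B = 100/2103

100/2103


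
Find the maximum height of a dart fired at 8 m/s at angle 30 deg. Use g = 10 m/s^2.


Given: v0 = 8 m/s, theta = 30 deg, g = 10 m/s^2
sin^2(30) = 1/4
Using H = v0^2 * sin^2(theta) / (2*g)
H = 8^2 * 1/4 / (2*10)
H = 64 * 1/4 / 20
H = 16 / 20
H = 4/5 m

4/5 m


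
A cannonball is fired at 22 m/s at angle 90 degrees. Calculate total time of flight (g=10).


Given: v0 = 22 m/s, theta = 90 deg, g = 10 m/s^2
sin(90) = 1
Using T = 2*v0*sin(theta) / g
T = 2*22*1 / 10
T = 44 / 10
T = 22/5 s

22/5 s


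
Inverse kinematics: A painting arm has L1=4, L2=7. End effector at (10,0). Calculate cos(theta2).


Given: L1 = 4, L2 = 7, target (x, y) = (10, 0)
Using cos(theta2) = (x^2 + y^2 - L1^2 - L2^2) / (2*L1*L2)
x^2 + y^2 = 10^2 + 0 = 100
L1^2 + L2^2 = 16 + 49 = 65
Numerator = 100 - 65 = 35
Denominator = 2*4*7 = 56
cos(theta2) = 35/56 = 5/8

5/8


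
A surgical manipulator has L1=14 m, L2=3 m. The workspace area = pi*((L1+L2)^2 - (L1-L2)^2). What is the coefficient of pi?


Given: L1 = 14, L2 = 3
(L1+L2)^2 = (17)^2 = 289
(L1-L2)^2 = (11)^2 = 121
Difference = 289 - 121 = 168
This equals 4*L1*L2 = 4*14*3 = 168
Workspace area = 168*pi

168


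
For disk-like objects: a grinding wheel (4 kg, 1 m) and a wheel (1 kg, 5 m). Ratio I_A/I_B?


Given: M1=4 kg, R1=1 m, M2=1 kg, R2=5 m
For a disk: I = (1/2)*M*R^2, so I_A/I_B = (M1*R1^2)/(M2*R2^2)
M1*R1^2 = 4*1 = 4
M2*R2^2 = 1*25 = 25
I_A/I_B = 4/25 = 4/25

4/25


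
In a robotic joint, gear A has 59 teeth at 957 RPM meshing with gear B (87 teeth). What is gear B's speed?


Given: N1 = 59 teeth, w1 = 957 RPM, N2 = 87 teeth
Using N1*w1 = N2*w2
w2 = N1*w1 / N2
w2 = 59*957 / 87
w2 = 56463 / 87
w2 = 649 RPM

649 RPM


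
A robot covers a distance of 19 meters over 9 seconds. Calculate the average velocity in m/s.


Given: distance d = 19 m, time t = 9 s
Using v = d / t
v = 19 / 9
v = 19/9 m/s

19/9 m/s


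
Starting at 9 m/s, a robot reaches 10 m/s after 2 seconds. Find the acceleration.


Given: initial velocity v0 = 9 m/s, final velocity v = 10 m/s, time t = 2 s
Using a = (v - v0) / t
a = (10 - 9) / 2
a = 1 / 2
a = 1/2 m/s^2

1/2 m/s^2


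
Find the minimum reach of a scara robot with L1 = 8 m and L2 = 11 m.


Given: L1 = 8 m, L2 = 11 m
For a 2-link planar arm, min reach = |L1 - L2| (second link folded back)
Min reach = |8 - 11|
Min reach = 3 m

3 m


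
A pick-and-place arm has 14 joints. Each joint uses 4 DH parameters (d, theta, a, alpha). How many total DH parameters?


Given: 14 joints, 4 DH parameters per joint (d, theta, a, alpha)
Total DH parameters = number_of_joints * 4
Total = 14 * 4
Total = 56

56


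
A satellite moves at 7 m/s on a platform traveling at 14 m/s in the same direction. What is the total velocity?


Given: object velocity = 7 m/s, platform velocity = 14 m/s (same direction)
Using classical velocity addition: v_total = v_object + v_platform
v_total = 7 + 14
v_total = 21 m/s

21 m/s


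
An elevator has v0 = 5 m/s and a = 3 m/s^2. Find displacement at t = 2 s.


Given: v0 = 5 m/s, a = 3 m/s^2, t = 2 s
Using s = v0*t + (1/2)*a*t^2
s = 5*2 + (1/2)*3*2^2
s = 10 + (1/2)*12
s = 10 + 6
s = 16

16 m


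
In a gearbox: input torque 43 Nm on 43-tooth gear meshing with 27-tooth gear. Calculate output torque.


Given: N1 = 43, N2 = 27, T1 = 43 Nm
Using T2/T1 = N2/N1
T2 = T1 * N2 / N1
T2 = 43 * 27 / 43
T2 = 1161 / 43
T2 = 27 Nm

27 Nm


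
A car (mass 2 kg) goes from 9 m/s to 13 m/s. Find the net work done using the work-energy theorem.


Given: m = 2 kg, v0 = 9 m/s, v = 13 m/s
Using W = (1/2)*m*(v^2 - v0^2)
v^2 = 13^2 = 169
v0^2 = 9^2 = 81
v^2 - v0^2 = 169 - 81 = 88
W = (1/2)*2*88 = 88 J

88 J


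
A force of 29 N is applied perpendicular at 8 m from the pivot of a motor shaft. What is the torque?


Given: F = 29 N, r = 8 m, angle = 90 deg (perpendicular)
Using tau = F * r * sin(90)
sin(90) = 1
tau = 29 * 8 * 1
tau = 232 Nm

232 Nm


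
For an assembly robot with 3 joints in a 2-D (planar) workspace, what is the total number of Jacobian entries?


Given: task space dimension = 2, joints = 3
Jacobian is a 2 x 3 matrix
Total entries = rows * columns
Total = 2 * 3
Total = 6

6


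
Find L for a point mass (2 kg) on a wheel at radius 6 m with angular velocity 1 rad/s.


Given: m = 2 kg, r = 6 m, omega = 1 rad/s
For a point mass: I = m*r^2
I = 2*6^2 = 2*36 = 72
L = I*omega = 72*1
L = 72 kg*m^2/s

72 kg*m^2/s


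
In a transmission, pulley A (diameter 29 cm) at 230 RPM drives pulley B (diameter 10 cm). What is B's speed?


Given: D1 = 29 cm, w1 = 230 RPM, D2 = 10 cm
Using D1*w1 = D2*w2
w2 = D1*w1 / D2
w2 = 29*230 / 10
w2 = 6670 / 10
w2 = 667 RPM

667 RPM


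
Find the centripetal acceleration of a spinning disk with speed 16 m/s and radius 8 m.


Given: v = 16 m/s, r = 8 m
Using a_c = v^2 / r
a_c = 16^2 / 8
a_c = 256 / 8
a_c = 32 m/s^2

32 m/s^2


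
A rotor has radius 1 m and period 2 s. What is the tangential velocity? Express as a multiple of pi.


Given: radius r = 1 m, period T = 2 s
Using v = 2*pi*r / T
v = 2*pi*1 / 2
v = 2*pi / 2
v = 1*pi m/s

1*pi m/s


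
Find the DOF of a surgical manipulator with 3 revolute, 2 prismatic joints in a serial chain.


Given: serial robot with 3 revolute, 2 prismatic joints
DOF contribution per joint type: revolute=1, prismatic=1, spherical=3, fixed=0
DOF = 3*1 + 2*1
DOF = 5

5


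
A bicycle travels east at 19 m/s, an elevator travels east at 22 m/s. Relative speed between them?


Given: v_A = 19 m/s east, v_B = 22 m/s east
Both move in the same direction; relative speed = |v_A - v_B|
|19 - 22| = |-3|
= 3 m/s

3 m/s


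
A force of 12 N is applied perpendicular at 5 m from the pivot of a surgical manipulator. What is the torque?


Given: F = 12 N, r = 5 m, angle = 90 deg (perpendicular)
Using tau = F * r * sin(90)
sin(90) = 1
tau = 12 * 5 * 1
tau = 60 Nm

60 Nm


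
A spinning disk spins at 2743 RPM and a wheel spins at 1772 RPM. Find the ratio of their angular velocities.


Given: RPM_A = 2743, RPM_B = 1772
omega = 2*pi*RPM/60, so omega_A/omega_B = RPM_A / RPM_B
omega_A/omega_B = 2743 / 1772
omega_A/omega_B = 2743/1772

2743/1772


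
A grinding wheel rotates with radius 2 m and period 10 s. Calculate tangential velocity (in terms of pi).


Given: radius r = 2 m, period T = 10 s
Using v = 2*pi*r / T
v = 2*pi*2 / 10
v = 4*pi / 10
v = 2/5*pi m/s

2/5*pi m/s


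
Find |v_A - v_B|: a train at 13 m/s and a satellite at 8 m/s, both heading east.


Given: v_A = 13 m/s east, v_B = 8 m/s east
Both move in the same direction; relative speed = |v_A - v_B|
|13 - 8| = |5|
= 5 m/s

5 m/s


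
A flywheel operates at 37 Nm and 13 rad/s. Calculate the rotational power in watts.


Given: tau = 37 Nm, omega = 13 rad/s
Using P = tau * omega
P = 37 * 13
P = 481 W

481 W


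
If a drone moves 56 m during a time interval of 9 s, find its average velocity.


Given: distance d = 56 m, time t = 9 s
Using v = d / t
v = 56 / 9
v = 56/9 m/s

56/9 m/s


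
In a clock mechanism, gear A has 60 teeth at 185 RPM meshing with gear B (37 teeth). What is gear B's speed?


Given: N1 = 60 teeth, w1 = 185 RPM, N2 = 37 teeth
Using N1*w1 = N2*w2
w2 = N1*w1 / N2
w2 = 60*185 / 37
w2 = 11100 / 37
w2 = 300 RPM

300 RPM


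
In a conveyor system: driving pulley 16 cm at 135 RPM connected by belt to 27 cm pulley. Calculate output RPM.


Given: D1 = 16 cm, w1 = 135 RPM, D2 = 27 cm
Using D1*w1 = D2*w2
w2 = D1*w1 / D2
w2 = 16*135 / 27
w2 = 2160 / 27
w2 = 80 RPM

80 RPM


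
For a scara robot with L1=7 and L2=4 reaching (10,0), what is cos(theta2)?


Given: L1 = 7, L2 = 4, target (x, y) = (10, 0)
Using cos(theta2) = (x^2 + y^2 - L1^2 - L2^2) / (2*L1*L2)
x^2 + y^2 = 10^2 + 0 = 100
L1^2 + L2^2 = 49 + 16 = 65
Numerator = 100 - 65 = 35
Denominator = 2*7*4 = 56
cos(theta2) = 35/56 = 5/8

5/8


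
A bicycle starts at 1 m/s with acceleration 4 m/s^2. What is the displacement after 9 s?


Given: v0 = 1 m/s, a = 4 m/s^2, t = 9 s
Using s = v0*t + (1/2)*a*t^2
s = 1*9 + (1/2)*4*9^2
s = 9 + (1/2)*324
s = 9 + 162
s = 171

171 m


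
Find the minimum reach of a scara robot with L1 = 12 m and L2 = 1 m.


Given: L1 = 12 m, L2 = 1 m
For a 2-link planar arm, min reach = |L1 - L2| (second link folded back)
Min reach = |12 - 1|
Min reach = 11 m

11 m


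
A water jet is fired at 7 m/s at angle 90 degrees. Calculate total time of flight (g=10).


Given: v0 = 7 m/s, theta = 90 deg, g = 10 m/s^2
sin(90) = 1
Using T = 2*v0*sin(theta) / g
T = 2*7*1 / 10
T = 14 / 10
T = 7/5 s

7/5 s


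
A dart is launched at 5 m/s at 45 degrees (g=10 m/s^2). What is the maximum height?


Given: v0 = 5 m/s, theta = 45 deg, g = 10 m/s^2
sin^2(45) = 1/2
Using H = v0^2 * sin^2(theta) / (2*g)
H = 5^2 * 1/2 / (2*10)
H = 25 * 1/2 / 20
H = 25/2 / 20
H = 5/8 m

5/8 m


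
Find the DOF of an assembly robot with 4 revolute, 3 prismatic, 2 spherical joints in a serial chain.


Given: serial robot with 4 revolute, 3 prismatic, 2 spherical joints
DOF contribution per joint type: revolute=1, prismatic=1, spherical=3, fixed=0
DOF = 4*1 + 3*1 + 2*3
DOF = 13

13


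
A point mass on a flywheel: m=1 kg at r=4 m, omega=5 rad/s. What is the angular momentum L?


Given: m = 1 kg, r = 4 m, omega = 5 rad/s
For a point mass: I = m*r^2
I = 1*4^2 = 1*16 = 16
L = I*omega = 16*5
L = 80 kg*m^2/s

80 kg*m^2/s


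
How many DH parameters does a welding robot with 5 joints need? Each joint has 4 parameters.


Given: 5 joints, 4 DH parameters per joint (d, theta, a, alpha)
Total DH parameters = number_of_joints * 4
Total = 5 * 4
Total = 20

20


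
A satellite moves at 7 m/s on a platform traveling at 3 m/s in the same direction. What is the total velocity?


Given: object velocity = 7 m/s, platform velocity = 3 m/s (same direction)
Using classical velocity addition: v_total = v_object + v_platform
v_total = 7 + 3
v_total = 10 m/s

10 m/s


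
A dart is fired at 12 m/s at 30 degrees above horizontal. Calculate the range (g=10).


Given: v0 = 12 m/s, theta = 30 deg, g = 10 m/s^2
sin(2*30) = sin(60) = sqrt(3)/2
Using R = v0^2 * sin(2*theta) / g
R = 12^2 * (sqrt(3)/2) / 10
R = 144 * sqrt(3) / 20
R = 36/5*sqrt(3) m

36/5*sqrt(3) m


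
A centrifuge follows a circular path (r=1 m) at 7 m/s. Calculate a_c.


Given: v = 7 m/s, r = 1 m
Using a_c = v^2 / r
a_c = 7^2 / 1
a_c = 49 / 1
a_c = 49 m/s^2

49 m/s^2


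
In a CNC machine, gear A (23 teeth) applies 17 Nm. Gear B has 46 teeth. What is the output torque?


Given: N1 = 23, N2 = 46, T1 = 17 Nm
Using T2/T1 = N2/N1
T2 = T1 * N2 / N1
T2 = 17 * 46 / 23
T2 = 782 / 23
T2 = 34 Nm

34 Nm


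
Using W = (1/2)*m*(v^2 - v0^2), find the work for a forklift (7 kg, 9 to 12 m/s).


Given: m = 7 kg, v0 = 9 m/s, v = 12 m/s
Using W = (1/2)*m*(v^2 - v0^2)
v^2 = 12^2 = 144
v0^2 = 9^2 = 81
v^2 - v0^2 = 144 - 81 = 63
W = (1/2)*7*63 = 441/2 J

441/2 J


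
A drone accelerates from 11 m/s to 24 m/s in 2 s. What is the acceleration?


Given: initial velocity v0 = 11 m/s, final velocity v = 24 m/s, time t = 2 s
Using a = (v - v0) / t
a = (24 - 11) / 2
a = 13 / 2
a = 13/2 m/s^2

13/2 m/s^2


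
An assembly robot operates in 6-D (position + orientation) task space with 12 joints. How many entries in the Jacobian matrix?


Given: task space dimension = 6, joints = 12
Jacobian is a 6 x 12 matrix
Total entries = rows * columns
Total = 6 * 12
Total = 72

72


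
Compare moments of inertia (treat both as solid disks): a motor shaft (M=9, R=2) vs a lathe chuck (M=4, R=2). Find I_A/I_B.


Given: M1=9 kg, R1=2 m, M2=4 kg, R2=2 m
For a disk: I = (1/2)*M*R^2, so I_A/I_B = (M1*R1^2)/(M2*R2^2)
M1*R1^2 = 9*4 = 36
M2*R2^2 = 4*4 = 16
I_A/I_B = 36/16 = 9/4

9/4


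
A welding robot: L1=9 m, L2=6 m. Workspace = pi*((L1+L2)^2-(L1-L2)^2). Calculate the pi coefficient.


Given: L1 = 9, L2 = 6
(L1+L2)^2 = (15)^2 = 225
(L1-L2)^2 = (3)^2 = 9
Difference = 225 - 9 = 216
This equals 4*L1*L2 = 4*9*6 = 216
Workspace area = 216*pi

216


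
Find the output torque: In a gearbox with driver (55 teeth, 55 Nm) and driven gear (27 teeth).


Given: N1 = 55, N2 = 27, T1 = 55 Nm
Using T2/T1 = N2/N1
T2 = T1 * N2 / N1
T2 = 55 * 27 / 55
T2 = 1485 / 55
T2 = 27 Nm

27 Nm


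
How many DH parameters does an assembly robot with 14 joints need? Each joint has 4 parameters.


Given: 14 joints, 4 DH parameters per joint (d, theta, a, alpha)
Total DH parameters = number_of_joints * 4
Total = 14 * 4
Total = 56

56


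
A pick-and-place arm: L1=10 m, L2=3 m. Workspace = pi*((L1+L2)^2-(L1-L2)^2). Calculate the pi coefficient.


Given: L1 = 10, L2 = 3
(L1+L2)^2 = (13)^2 = 169
(L1-L2)^2 = (7)^2 = 49
Difference = 169 - 49 = 120
This equals 4*L1*L2 = 4*10*3 = 120
Workspace area = 120*pi

120


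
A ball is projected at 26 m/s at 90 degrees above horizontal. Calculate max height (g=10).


Given: v0 = 26 m/s, theta = 90 deg, g = 10 m/s^2
sin^2(90) = 1
Using H = v0^2 * sin^2(theta) / (2*g)
H = 26^2 * 1 / (2*10)
H = 676 * 1 / 20
H = 676 / 20
H = 169/5 m

169/5 m


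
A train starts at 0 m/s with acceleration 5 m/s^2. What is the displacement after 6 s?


Given: v0 = 0 m/s, a = 5 m/s^2, t = 6 s
Using s = v0*t + (1/2)*a*t^2
s = 0*6 + (1/2)*5*6^2
s = 0 + (1/2)*180
s = 0 + 90
s = 90

90 m


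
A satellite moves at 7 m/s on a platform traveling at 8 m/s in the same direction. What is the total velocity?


Given: object velocity = 7 m/s, platform velocity = 8 m/s (same direction)
Using classical velocity addition: v_total = v_object + v_platform
v_total = 7 + 8
v_total = 15 m/s

15 m/s


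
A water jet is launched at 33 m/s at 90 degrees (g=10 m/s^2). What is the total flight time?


Given: v0 = 33 m/s, theta = 90 deg, g = 10 m/s^2
sin(90) = 1
Using T = 2*v0*sin(theta) / g
T = 2*33*1 / 10
T = 66 / 10
T = 33/5 s

33/5 s
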